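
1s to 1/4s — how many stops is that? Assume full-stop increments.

2 stops

1 → 1/2 → 1/4 — count the steps: 2 stops.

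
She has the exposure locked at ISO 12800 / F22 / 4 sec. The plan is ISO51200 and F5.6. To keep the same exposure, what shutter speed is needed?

1/15s

ISO: 12800 → 25600 → 51200 — 2 stops raised (brighter).
Aperture: f/22 → f/16 → f/11 → f/8 → f/5.6 — 4 stops larger aperture (brighter).
Net change so far: 6 stops brighter. Offset with the shutter speed: 4 → 2 → 1 → 1/2 → 1/4 → 1/8 → 1/15.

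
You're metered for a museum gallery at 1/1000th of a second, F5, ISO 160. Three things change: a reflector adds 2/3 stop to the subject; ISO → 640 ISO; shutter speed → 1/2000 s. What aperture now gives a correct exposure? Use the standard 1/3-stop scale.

Scene light: 2/3 stop brighter.
ISO: 160 → 200 → 250 → 320 → 400 → 500 → 640 — 2 stops higher (brighter).
Shutter speed: 1/1000 → 1/1250 → 1/1600 → 1/2000 — 1 stop faster (darker).
Net so far: 1 2/3 stops brighter. Aperture: f/5 → f/5.6 → f/6.3 → f/7.1 → f/8 → f/9.

f/9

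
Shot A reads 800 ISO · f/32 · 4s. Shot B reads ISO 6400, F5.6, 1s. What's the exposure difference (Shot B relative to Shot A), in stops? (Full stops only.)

6 stops brighter

Aperture: f/32 → f/22 → f/16 → f/11 → f/8 → f/5.6 — 5 stops opened up (brighter).
Shutter speed: 4 → 2 → 1 — 2 stops shorter (darker).
ISO: 800 → 1600 → 3200 → 6400 — 3 stops higher (brighter).
Net: +5 −2 +3 = +6 stops.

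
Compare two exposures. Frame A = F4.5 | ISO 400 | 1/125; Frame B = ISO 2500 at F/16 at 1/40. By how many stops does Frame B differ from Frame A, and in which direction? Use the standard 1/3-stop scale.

2/3 stop brighter

Aperture: f/4.5 → f/5 → f/5.6 → f/6.3 → f/7.1 → f/8 → f/9 → f/10 → f/11 → f/13 → f/14 → f/16 — 3 2/3 stops narrower (darker).
Shutter speed: 1/125 → 1/100 → 1/80 → 1/60 → 1/50 → 1/40 — 1 2/3 stops longer (brighter).
ISO: 400 → 500 → 640 → 800 → 1000 → 1250 → 1600 → 2000 → 2500 — 2 2/3 stops higher (brighter).
Net: −3 2/3 +1 2/3 +2 2/3 = +2/3 stops.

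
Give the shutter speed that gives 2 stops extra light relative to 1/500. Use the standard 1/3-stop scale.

Shutter speed: 1/500 → 1/400 → 1/320 → 1/250 → 1/200 → 1/160 → 1/125 — 2 stops longer (brighter).

1/125s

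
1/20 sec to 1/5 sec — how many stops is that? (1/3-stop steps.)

1/20 → 1/15 → 1/13 → 1/10 → 1/8 → 1/6 → 1/5 — count the steps: 6 third-stops = 2 stops.

2 stops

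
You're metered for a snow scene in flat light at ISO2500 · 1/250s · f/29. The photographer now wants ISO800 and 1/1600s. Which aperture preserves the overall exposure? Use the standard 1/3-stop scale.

ISO: 2500 → 2000 → 1600 → 1250 → 1000 → 800 — 1 2/3 stops dropped (darker).
Shutter speed: 1/250 → 1/320 → 1/400 → 1/500 → 1/640 → 1/800 → 1/1000 → 1/1250 → 1/1600 — 2 2/3 stops shorter (darker).
Net change so far: 4 1/3 stops darker. Offset with the aperture: f/29 → f/25 → f/22 → f/20 → f/18 → f/16 → f/14 → f/13 → f/11 → f/10 → f/9 → f/8 → f/7.1 → f/6.3.

f/6.3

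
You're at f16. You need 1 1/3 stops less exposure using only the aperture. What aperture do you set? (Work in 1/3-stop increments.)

f/25

Aperture: f/16 → f/18 → f/20 → f/22 → f/25 — 1 1/3 stops stopped down (darker).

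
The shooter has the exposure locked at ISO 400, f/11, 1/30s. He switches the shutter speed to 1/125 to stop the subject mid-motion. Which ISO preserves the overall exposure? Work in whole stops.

Shutter speed: 1/30 → 1/60 → 1/125 — 2 stops shorter (darker).
Need 2 stops brighter from the ISO: 400 → 800 → 1600.

ISO 1600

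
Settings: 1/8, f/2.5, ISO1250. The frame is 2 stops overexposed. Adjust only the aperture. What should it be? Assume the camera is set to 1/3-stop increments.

f/5

Overexposed by 2 stops → need 2 stops darker.
Aperture: f/2.5 → f/2.8 → f/3.2 → f/3.5 → f/4 → f/4.5 → f/5.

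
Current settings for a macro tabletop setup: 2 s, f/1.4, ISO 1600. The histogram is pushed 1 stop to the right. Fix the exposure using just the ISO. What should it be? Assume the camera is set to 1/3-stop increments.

ISO 800

Overexposed by 1 stop → need 1 stop darker.
ISO: 1600 → 1250 → 1000 → 800.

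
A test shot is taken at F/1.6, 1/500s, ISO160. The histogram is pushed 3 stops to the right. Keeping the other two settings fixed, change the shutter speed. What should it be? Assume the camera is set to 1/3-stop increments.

Overexposed by 3 stops → need 3 stops darker.
Shutter speed: 1/500 → 1/640 → 1/800 → 1/1000 → 1/1250 → 1/1600 → 1/2000 → 1/2500 → 1/3200 → 1/4000.

1/4000s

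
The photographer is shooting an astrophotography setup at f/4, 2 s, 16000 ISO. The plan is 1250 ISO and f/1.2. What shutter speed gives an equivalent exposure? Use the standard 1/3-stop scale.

ISO: 16000 → 12800 → 10000 → 8000 → 6400 → 5000 → 4000 → 3200 → 2500 → 2000 → 1600 → 1250 — 3 2/3 stops lower (darker).
Aperture: f/4 → f/3.5 → f/3.2 → f/2.8 → f/2.5 → f/2.2 → f/2 → f/1.8 → f/1.6 → f/1.4 → f/1.2 — 3 1/3 stops wider (brighter).
Net change so far: 1/3 stop darker. Offset with the shutter speed: 2 → 2.5.

2.5 s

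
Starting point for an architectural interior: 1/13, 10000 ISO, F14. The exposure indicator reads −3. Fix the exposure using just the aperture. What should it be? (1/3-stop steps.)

Underexposed by 3 stops → need 3 stops brighter.
Aperture: f/14 → f/13 → f/11 → f/10 → f/9 → f/8 → f/7.1 → f/6.3 → f/5.6 → f/5.

f/5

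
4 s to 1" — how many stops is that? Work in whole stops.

4 → 2 → 1 — count the steps: 2 stops.

2 stops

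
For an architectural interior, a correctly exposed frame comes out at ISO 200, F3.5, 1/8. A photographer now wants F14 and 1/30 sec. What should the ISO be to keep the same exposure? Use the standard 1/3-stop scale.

ISO 12800

Aperture: f/3.5 → f/4 → f/4.5 → f/5 → f/5.6 → f/6.3 → f/7.1 → f/8 → f/9 → f/10 → f/11 → f/13 → f/14 — 4 stops smaller aperture (darker).
Shutter speed: 1/8 → 1/10 → 1/13 → 1/15 → 1/20 → 1/25 → 1/30 — 2 stops faster (darker).
Net change so far: 6 stops darker. Offset with the ISO: 200 → 250 → 320 → 400 → 500 → 640 → 800 → 1000 → 1250 → 1600 → 2000 → 2500 → 3200 → 4000 → 5000 → 6400 → 8000 → 10000 → 12800.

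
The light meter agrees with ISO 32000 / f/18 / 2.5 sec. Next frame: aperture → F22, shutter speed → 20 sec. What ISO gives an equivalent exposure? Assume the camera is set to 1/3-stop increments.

ISO 6400

Aperture: f/18 → f/20 → f/22 — 2/3 stop smaller aperture (darker).
Shutter speed: 2.5 → 3.2 → 4 → 5 → 6 → 8 → 10 → 13 → 15 → 20 — 3 stops longer (brighter).
Net change so far: 2 1/3 stops brighter. Offset with the ISO: 32000 → 25600 → 20000 → 16000 → 12800 → 10000 → 8000 → 6400.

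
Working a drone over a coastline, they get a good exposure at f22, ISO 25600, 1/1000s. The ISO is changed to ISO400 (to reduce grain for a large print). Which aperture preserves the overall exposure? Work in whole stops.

f/2.8

ISO: 25600 → 12800 → 6400 → 3200 → 1600 → 800 → 400 — 6 stops lower (darker).
Need 6 stops brighter from the aperture: f/22 → f/16 → f/11 → f/8 → f/5.6 → f/4 → f/2.8.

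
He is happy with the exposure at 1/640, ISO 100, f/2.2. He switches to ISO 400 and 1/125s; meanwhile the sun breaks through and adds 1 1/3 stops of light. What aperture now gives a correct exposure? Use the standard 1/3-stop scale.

Scene light: 1 1/3 stops brighter.
ISO: 100 → 125 → 160 → 200 → 250 → 320 → 400 — 2 stops raised (brighter).
Shutter speed: 1/640 → 1/500 → 1/400 → 1/320 → 1/250 → 1/200 → 1/160 → 1/125 — 2 1/3 stops slower (brighter).
Net so far: 5 2/3 stops brighter. Aperture: f/2.2 → f/2.5 → f/2.8 → f/3.2 → f/3.5 → f/4 → f/4.5 → f/5 → f/5.6 → f/6.3 → f/7.1 → f/8 → f/9 → f/10 → f/11 → f/13 → f/14 → f/16.

f/16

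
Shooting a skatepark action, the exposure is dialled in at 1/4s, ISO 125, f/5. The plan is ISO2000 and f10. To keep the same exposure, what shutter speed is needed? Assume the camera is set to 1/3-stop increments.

1/15s

ISO: 125 → 160 → 200 → 250 → 320 → 400 → 500 → 640 → 800 → 1000 → 1250 → 1600 → 2000 — 4 stops raised (brighter).
Aperture: f/5 → f/5.6 → f/6.3 → f/7.1 → f/8 → f/9 → f/10 — 2 stops narrower (darker).
Net change so far: 2 stops brighter. Offset with the shutter speed: 1/4 → 1/5 → 1/6 → 1/8 → 1/10 → 1/13 → 1/15.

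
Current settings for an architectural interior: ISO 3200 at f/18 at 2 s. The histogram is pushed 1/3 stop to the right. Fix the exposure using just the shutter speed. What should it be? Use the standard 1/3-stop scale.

Overexposed by 1/3 stop → need 1/3 stop darker.
Shutter speed: 2 → 1.6.

1.6 s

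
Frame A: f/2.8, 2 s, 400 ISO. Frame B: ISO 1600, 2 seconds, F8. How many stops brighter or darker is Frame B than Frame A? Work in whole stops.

Aperture: f/2.8 → f/4 → f/5.6 → f/8 — 3 stops smaller aperture (darker).
Shutter speed: unchanged.
ISO: 400 → 800 → 1600 — 2 stops raised (brighter).
Net: −3 +2 = −1 stop.

1 stop darker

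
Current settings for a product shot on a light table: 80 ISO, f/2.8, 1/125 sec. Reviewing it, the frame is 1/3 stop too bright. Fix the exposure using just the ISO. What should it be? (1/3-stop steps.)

Overexposed by 1/3 stop → need 1/3 stop darker.
ISO: 80 → 64.

ISO 64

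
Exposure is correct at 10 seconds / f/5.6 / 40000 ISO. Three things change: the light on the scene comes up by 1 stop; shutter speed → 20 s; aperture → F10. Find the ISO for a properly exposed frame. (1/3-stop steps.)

ISO 32000

Scene light: 1 stop brighter.
Shutter speed: 10 → 13 → 15 → 20 — 1 stop longer (brighter).
Aperture: f/5.6 → f/6.3 → f/7.1 → f/8 → f/9 → f/10 — 1 2/3 stops stopped down (darker).
Net so far: 1/3 stop brighter. ISO: 40000 → 32000.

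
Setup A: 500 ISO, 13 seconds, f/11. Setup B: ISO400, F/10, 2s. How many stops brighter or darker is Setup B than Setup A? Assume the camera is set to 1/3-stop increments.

Aperture: f/11 → f/10 — 1/3 stop opened up (brighter).
Shutter speed: 13 → 10 → 8 → 6 → 5 → 4 → 3.2 → 2.5 → 2 — 2 2/3 stops faster (darker).
ISO: 500 → 400 — 1/3 stop lower (darker).
Net: +1/3 −2 2/3 −1/3 = −2 2/3 stops.

2 2/3 stops darker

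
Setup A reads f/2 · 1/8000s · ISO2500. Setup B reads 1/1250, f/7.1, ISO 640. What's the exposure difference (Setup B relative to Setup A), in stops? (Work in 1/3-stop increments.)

3 stops darker

Aperture: f/2 → f/2.2 → f/2.5 → f/2.8 → f/3.2 → f/3.5 → f/4 → f/4.5 → f/5 → f/5.6 → f/6.3 → f/7.1 — 3 2/3 stops smaller aperture (darker).
Shutter speed: 1/8000 → 1/6400 → 1/5000 → 1/4000 → 1/3200 → 1/2500 → 1/2000 → 1/1600 → 1/1250 — 2 2/3 stops longer (brighter).
ISO: 2500 → 2000 → 1600 → 1250 → 1000 → 800 → 640 — 2 stops dropped (darker).
Net: −3 2/3 +2 2/3 −2 = −3 stops.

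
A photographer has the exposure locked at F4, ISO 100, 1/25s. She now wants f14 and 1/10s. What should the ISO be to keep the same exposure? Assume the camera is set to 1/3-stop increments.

Aperture: f/4 → f/4.5 → f/5 → f/5.6 → f/6.3 → f/7.1 → f/8 → f/9 → f/10 → f/11 → f/13 → f/14 — 3 2/3 stops stopped down (darker).
Shutter speed: 1/25 → 1/20 → 1/15 → 1/13 → 1/10 — 1 1/3 stops longer (brighter).
Net change so far: 2 1/3 stops darker. Offset with the ISO: 100 → 125 → 160 → 200 → 250 → 320 → 400 → 500.

ISO 500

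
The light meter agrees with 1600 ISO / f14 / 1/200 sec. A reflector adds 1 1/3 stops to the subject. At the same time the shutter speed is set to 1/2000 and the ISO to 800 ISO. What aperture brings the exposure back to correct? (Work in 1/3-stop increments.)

Scene light: 1 1/3 stops brighter.
Shutter speed: 1/200 → 1/250 → 1/320 → 1/400 → 1/500 → 1/640 → 1/800 → 1/1000 → 1/1250 → 1/1600 → 1/2000 — 3 1/3 stops faster (darker).
ISO: 1600 → 1250 → 1000 → 800 — 1 stop lower (darker).
Net so far: 3 stops darker. Aperture: f/14 → f/13 → f/11 → f/10 → f/9 → f/8 → f/7.1 → f/6.3 → f/5.6 → f/5.

f/5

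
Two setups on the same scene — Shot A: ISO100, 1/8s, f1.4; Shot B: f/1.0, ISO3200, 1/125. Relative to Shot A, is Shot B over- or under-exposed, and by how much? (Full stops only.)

Aperture: f/1.4 → f/1.0 — 1 stop wider (brighter).
Shutter speed: 1/8 → 1/15 → 1/30 → 1/60 → 1/125 — 4 stops faster (darker).
ISO: 100 → 200 → 400 → 800 → 1600 → 3200 — 5 stops higher (brighter).
Net: +1 −4 +5 = +2 stops.

2 stops brighter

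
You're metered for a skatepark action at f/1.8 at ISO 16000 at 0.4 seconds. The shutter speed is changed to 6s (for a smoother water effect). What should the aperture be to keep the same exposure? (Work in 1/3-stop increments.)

f/7.1

Shutter speed: 0.4 → 0.5 → 0.6 → 0.8 → 1 → 1.3 → 1.6 → 2 → 2.5 → 3.2 → 4 → 5 → 6 — 4 stops slower (brighter).
Need 4 stops darker from the aperture: f/1.8 → f/2 → f/2.2 → f/2.5 → f/2.8 → f/3.2 → f/3.5 → f/4 → f/4.5 → f/5 → f/5.6 → f/6.3 → f/7.1.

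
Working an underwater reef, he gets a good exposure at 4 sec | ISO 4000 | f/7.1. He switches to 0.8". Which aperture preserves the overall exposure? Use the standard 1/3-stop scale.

f/3.2

Shutter speed: 4 → 3.2 → 2.5 → 2 → 1.6 → 1.3 → 1 → 0.8 — 2 1/3 stops shorter (darker).
Need 2 1/3 stops brighter from the aperture: f/7.1 → f/6.3 → f/5.6 → f/5 → f/4.5 → f/4 → f/3.5 → f/3.2.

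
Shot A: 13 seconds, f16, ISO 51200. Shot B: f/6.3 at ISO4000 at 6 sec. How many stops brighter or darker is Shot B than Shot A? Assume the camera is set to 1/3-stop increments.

2 stops darker

Aperture: f/16 → f/14 → f/13 → f/11 → f/10 → f/9 → f/8 → f/7.1 → f/6.3 — 2 2/3 stops opened up (brighter).
Shutter speed: 13 → 10 → 8 → 6 — 1 stop shorter (darker).
ISO: 51200 → 40000 → 32000 → 25600 → 20000 → 16000 → 12800 → 10000 → 8000 → 6400 → 5000 → 4000 — 3 2/3 stops lower (darker).
Net: +2 2/3 −1 −3 2/3 = −2 stops.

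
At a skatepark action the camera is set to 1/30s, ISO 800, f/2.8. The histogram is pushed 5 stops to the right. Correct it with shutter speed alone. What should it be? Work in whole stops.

1/1000s

Overexposed by 5 stops → need 5 stops darker.
Shutter speed: 1/30 → 1/60 → 1/125 → 1/250 → 1/500 → 1/1000.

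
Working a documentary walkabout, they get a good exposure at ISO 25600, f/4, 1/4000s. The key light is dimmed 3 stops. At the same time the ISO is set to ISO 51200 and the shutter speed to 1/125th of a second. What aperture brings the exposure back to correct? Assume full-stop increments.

Scene light: 3 stops darker.
ISO: 25600 → 51200 — 1 stop higher (brighter).
Shutter speed: 1/4000 → 1/2000 → 1/1000 → 1/500 → 1/250 → 1/125 — 5 stops longer (brighter).
Net so far: 3 stops brighter. Aperture: f/4 → f/5.6 → f/8 → f/11.

f/11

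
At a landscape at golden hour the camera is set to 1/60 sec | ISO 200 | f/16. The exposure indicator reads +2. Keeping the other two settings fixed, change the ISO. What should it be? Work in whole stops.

Overexposed by 2 stops → need 2 stops darker.
ISO: 200 → 100 → 50.

ISO 50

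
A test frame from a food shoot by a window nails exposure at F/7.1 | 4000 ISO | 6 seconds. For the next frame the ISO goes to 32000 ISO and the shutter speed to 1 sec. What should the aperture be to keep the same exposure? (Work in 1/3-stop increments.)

ISO: 4000 → 5000 → 6400 → 8000 → 10000 → 12800 → 16000 → 20000 → 25600 → 32000 — 3 stops raised (brighter).
Shutter speed: 6 → 5 → 4 → 3.2 → 2.5 → 2 → 1.6 → 1.3 → 1 — 2 2/3 stops faster (darker).
Net change so far: 1/3 stop brighter. Offset with the aperture: f/7.1 → f/8.

f/8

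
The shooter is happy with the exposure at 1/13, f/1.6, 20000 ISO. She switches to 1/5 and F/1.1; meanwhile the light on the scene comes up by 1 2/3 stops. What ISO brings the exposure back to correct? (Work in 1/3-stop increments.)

ISO 1250

Scene light: 1 2/3 stops brighter.
Shutter speed: 1/13 → 1/10 → 1/8 → 1/6 → 1/5 — 1 1/3 stops slower (brighter).
Aperture: f/1.6 → f/1.4 → f/1.2 → f/1.1 — 1 stop larger aperture (brighter).
Net so far: 4 stops brighter. ISO: 20000 → 16000 → 12800 → 10000 → 8000 → 6400 → 5000 → 4000 → 3200 → 2500 → 2000 → 1600 → 1250.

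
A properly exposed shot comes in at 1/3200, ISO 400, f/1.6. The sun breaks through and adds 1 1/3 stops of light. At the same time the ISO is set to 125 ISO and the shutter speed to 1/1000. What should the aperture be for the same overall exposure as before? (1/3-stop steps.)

Scene light: 1 1/3 stops brighter.
ISO: 400 → 320 → 250 → 200 → 160 → 125 — 1 2/3 stops dropped (darker).
Shutter speed: 1/3200 → 1/2500 → 1/2000 → 1/1600 → 1/1250 → 1/1000 — 1 2/3 stops slower (brighter).
Net so far: 1 1/3 stops brighter. Aperture: f/1.6 → f/1.8 → f/2 → f/2.2 → f/2.5.

f/2.5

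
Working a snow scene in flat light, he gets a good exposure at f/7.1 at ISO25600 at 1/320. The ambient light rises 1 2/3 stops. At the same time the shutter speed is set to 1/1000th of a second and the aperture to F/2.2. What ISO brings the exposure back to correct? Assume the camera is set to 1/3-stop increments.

ISO 2500

Scene light: 1 2/3 stops brighter.
Shutter speed: 1/320 → 1/400 → 1/500 → 1/640 → 1/800 → 1/1000 — 1 2/3 stops shorter (darker).
Aperture: f/7.1 → f/6.3 → f/5.6 → f/5 → f/4.5 → f/4 → f/3.5 → f/3.2 → f/2.8 → f/2.5 → f/2.2 — 3 1/3 stops opened up (brighter).
Net so far: 3 1/3 stops brighter. ISO: 25600 → 20000 → 16000 → 12800 → 10000 → 8000 → 6400 → 5000 → 4000 → 3200 → 2500.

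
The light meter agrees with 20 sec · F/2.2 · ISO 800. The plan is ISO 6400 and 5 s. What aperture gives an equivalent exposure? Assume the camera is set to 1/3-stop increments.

f/3.2

ISO: 800 → 1000 → 1250 → 1600 → 2000 → 2500 → 3200 → 4000 → 5000 → 6400 — 3 stops raised (brighter).
Shutter speed: 20 → 15 → 13 → 10 → 8 → 6 → 5 — 2 stops faster (darker).
Net change so far: 1 stop brighter. Offset with the aperture: f/2.2 → f/2.5 → f/2.8 → f/3.2.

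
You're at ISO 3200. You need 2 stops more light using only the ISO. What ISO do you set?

ISO 12800

ISO: 3200 → 6400 → 12800 — 2 stops higher (brighter).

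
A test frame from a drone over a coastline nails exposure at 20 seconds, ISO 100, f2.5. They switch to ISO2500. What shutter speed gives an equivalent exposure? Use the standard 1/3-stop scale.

ISO: 100 → 125 → 160 → 200 → 250 → 320 → 400 → 500 → 640 → 800 → 1000 → 1250 → 1600 → 2000 → 2500 — 4 2/3 stops raised (brighter).
Need 4 2/3 stops darker from the shutter speed: 20 → 15 → 13 → 10 → 8 → 6 → 5 → 4 → 3.2 → 2.5 → 2 → 1.6 → 1.3 → 1 → 0.8.

0.8 s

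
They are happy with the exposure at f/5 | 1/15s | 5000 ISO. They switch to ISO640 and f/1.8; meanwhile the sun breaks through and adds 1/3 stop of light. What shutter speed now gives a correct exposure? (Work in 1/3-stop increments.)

Scene light: 1/3 stop brighter.
ISO: 5000 → 4000 → 3200 → 2500 → 2000 → 1600 → 1250 → 1000 → 800 → 640 — 3 stops dropped (darker).
Aperture: f/5 → f/4.5 → f/4 → f/3.5 → f/3.2 → f/2.8 → f/2.5 → f/2.2 → f/2 → f/1.8 — 3 stops wider (brighter).
Net so far: 1/3 stop brighter. Shutter speed: 1/15 → 1/20.

1/20s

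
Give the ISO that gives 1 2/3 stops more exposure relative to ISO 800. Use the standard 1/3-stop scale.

ISO: 800 → 1000 → 1250 → 1600 → 2000 → 2500 — 1 2/3 stops raised (brighter).

ISO 2500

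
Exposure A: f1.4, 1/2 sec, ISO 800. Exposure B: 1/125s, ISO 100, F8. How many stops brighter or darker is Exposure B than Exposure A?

Aperture: f/1.4 → f/2 → f/2.8 → f/4 → f/5.6 → f/8 — 5 stops stopped down (darker).
Shutter speed: 1/2 → 1/4 → 1/8 → 1/15 → 1/30 → 1/60 → 1/125 — 6 stops shorter (darker).
ISO: 800 → 400 → 200 → 100 — 3 stops dropped (darker).
Net: −5 −6 −3 = −14 stops.

14 stops darker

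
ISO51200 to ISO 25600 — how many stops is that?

51200 → 25600 — count the steps: 1 stop.

1 stop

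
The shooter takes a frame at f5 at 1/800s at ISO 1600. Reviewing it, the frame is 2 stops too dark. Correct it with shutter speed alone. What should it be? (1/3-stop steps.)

Underexposed by 2 stops → need 2 stops brighter.
Shutter speed: 1/800 → 1/640 → 1/500 → 1/400 → 1/320 → 1/250 → 1/200.

1/200s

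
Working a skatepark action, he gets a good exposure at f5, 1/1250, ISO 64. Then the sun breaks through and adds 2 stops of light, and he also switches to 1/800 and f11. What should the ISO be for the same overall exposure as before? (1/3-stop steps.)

Scene light: 2 stops brighter.
Shutter speed: 1/1250 → 1/1000 → 1/800 — 2/3 stop slower (brighter).
Aperture: f/5 → f/5.6 → f/6.3 → f/7.1 → f/8 → f/9 → f/10 → f/11 — 2 1/3 stops smaller aperture (darker).
Net so far: 1/3 stop brighter. ISO: 64 → 50.

ISO 50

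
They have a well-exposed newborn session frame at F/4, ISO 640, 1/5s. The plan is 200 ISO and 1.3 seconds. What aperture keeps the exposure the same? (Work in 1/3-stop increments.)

f/5.6

ISO: 640 → 500 → 400 → 320 → 250 → 200 — 1 2/3 stops dropped (darker).
Shutter speed: 1/5 → 1/4 → 0.3 → 0.4 → 0.5 → 0.6 → 0.8 → 1 → 1.3 — 2 2/3 stops longer (brighter).
Net change so far: 1 stop brighter. Offset with the aperture: f/4 → f/4.5 → f/5 → f/5.6.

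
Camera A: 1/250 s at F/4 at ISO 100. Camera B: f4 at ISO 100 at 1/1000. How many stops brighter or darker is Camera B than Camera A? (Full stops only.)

2 stops darker

Aperture: unchanged.
Shutter speed: 1/250 → 1/500 → 1/1000 — 2 stops faster (darker).
ISO: unchanged.
Net: −2 = −2 stops.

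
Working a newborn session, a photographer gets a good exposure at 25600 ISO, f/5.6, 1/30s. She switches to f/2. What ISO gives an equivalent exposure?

Aperture: f/5.6 → f/4 → f/2.8 → f/2 — 3 stops opened up (brighter).
Need 3 stops darker from the ISO: 25600 → 12800 → 6400 → 3200.

ISO 3200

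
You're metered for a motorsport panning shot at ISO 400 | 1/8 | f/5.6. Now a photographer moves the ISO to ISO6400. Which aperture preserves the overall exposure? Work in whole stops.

f/22

ISO: 400 → 800 → 1600 → 3200 → 6400 — 4 stops higher (brighter).
Need 4 stops darker from the aperture: f/5.6 → f/8 → f/11 → f/16 → f/22.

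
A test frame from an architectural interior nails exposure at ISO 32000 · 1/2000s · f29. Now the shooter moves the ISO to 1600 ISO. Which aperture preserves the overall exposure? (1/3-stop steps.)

f/6.3

ISO: 32000 → 25600 → 20000 → 16000 → 12800 → 10000 → 8000 → 6400 → 5000 → 4000 → 3200 → 2500 → 2000 → 1600 — 4 1/3 stops lower (darker).
Need 4 1/3 stops brighter from the aperture: f/29 → f/25 → f/22 → f/20 → f/18 → f/16 → f/14 → f/13 → f/11 → f/10 → f/9 → f/8 → f/7.1 → f/6.3.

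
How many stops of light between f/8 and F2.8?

f/8 → f/5.6 → f/4 → f/2.8 — count the steps: 3 stops.

3 stops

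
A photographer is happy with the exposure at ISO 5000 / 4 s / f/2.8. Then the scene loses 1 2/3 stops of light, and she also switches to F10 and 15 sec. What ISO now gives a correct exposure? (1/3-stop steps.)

ISO 51200

Scene light: 1 2/3 stops darker.
Aperture: f/2.8 → f/3.2 → f/3.5 → f/4 → f/4.5 → f/5 → f/5.6 → f/6.3 → f/7.1 → f/8 → f/9 → f/10 — 3 2/3 stops smaller aperture (darker).
Shutter speed: 4 → 5 → 6 → 8 → 10 → 13 → 15 — 2 stops longer (brighter).
Net so far: 3 1/3 stops darker. ISO: 5000 → 6400 → 8000 → 10000 → 12800 → 16000 → 20000 → 25600 → 32000 → 40000 → 51200.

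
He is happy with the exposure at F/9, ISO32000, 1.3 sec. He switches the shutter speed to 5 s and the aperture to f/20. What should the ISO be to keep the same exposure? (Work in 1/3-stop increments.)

Shutter speed: 1.3 → 1.6 → 2 → 2.5 → 3.2 → 4 → 5 — 2 stops slower (brighter).
Aperture: f/9 → f/10 → f/11 → f/13 → f/14 → f/16 → f/18 → f/20 — 2 1/3 stops smaller aperture (darker).
Net change so far: 1/3 stop darker. Offset with the ISO: 32000 → 40000.

ISO 40000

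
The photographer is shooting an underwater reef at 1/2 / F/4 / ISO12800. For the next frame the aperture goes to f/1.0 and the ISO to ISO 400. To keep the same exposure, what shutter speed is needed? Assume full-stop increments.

Aperture: f/4 → f/2.8 → f/2 → f/1.4 → f/1.0 — 4 stops opened up (brighter).
ISO: 12800 → 6400 → 3200 → 1600 → 800 → 400 — 5 stops lower (darker).
Net change so far: 1 stop darker. Offset with the shutter speed: 1/2 → 1.

1 s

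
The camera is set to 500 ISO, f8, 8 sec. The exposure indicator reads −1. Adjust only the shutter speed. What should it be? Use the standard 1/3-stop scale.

15 s

Underexposed by 1 stop → need 1 stop brighter.
Shutter speed: 8 → 10 → 13 → 15.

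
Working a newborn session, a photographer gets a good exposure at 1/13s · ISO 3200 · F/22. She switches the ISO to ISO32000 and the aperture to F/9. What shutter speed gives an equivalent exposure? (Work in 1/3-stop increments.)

1/800s

ISO: 3200 → 4000 → 5000 → 6400 → 8000 → 10000 → 12800 → 16000 → 20000 → 25600 → 32000 — 3 1/3 stops raised (brighter).
Aperture: f/22 → f/20 → f/18 → f/16 → f/14 → f/13 → f/11 → f/10 → f/9 — 2 2/3 stops larger aperture (brighter).
Net change so far: 6 stops brighter. Offset with the shutter speed: 1/13 → 1/15 → 1/20 → 1/25 → 1/30 → 1/40 → 1/50 → 1/60 → 1/80 → 1/100 → 1/125 → 1/160 → 1/200 → 1/250 → 1/320 → 1/400 → 1/500 → 1/640 → 1/800.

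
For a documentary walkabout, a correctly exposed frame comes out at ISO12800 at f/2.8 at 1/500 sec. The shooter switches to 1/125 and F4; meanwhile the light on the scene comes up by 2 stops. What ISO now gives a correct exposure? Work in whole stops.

Scene light: 2 stops brighter.
Shutter speed: 1/500 → 1/250 → 1/125 — 2 stops longer (brighter).
Aperture: f/2.8 → f/4 — 1 stop smaller aperture (darker).
Net so far: 3 stops brighter. ISO: 12800 → 6400 → 3200 → 1600.

ISO 1600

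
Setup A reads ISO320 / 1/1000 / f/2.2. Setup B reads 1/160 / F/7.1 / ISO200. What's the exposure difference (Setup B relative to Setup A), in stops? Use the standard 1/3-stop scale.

1 1/3 stops darker

Aperture: f/2.2 → f/2.5 → f/2.8 → f/3.2 → f/3.5 → f/4 → f/4.5 → f/5 → f/5.6 → f/6.3 → f/7.1 — 3 1/3 stops narrower (darker).
Shutter speed: 1/1000 → 1/800 → 1/640 → 1/500 → 1/400 → 1/320 → 1/250 → 1/200 → 1/160 — 2 2/3 stops slower (brighter).
ISO: 320 → 250 → 200 — 2/3 stop lower (darker).
Net: −3 1/3 +2 2/3 −2/3 = −1 1/3 stops.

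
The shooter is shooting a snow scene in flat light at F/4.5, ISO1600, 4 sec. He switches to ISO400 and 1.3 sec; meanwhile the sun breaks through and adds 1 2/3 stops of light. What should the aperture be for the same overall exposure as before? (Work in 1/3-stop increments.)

f/2.2

Scene light: 1 2/3 stops brighter.
ISO: 1600 → 1250 → 1000 → 800 → 640 → 500 → 400 — 2 stops dropped (darker).
Shutter speed: 4 → 3.2 → 2.5 → 2 → 1.6 → 1.3 — 1 2/3 stops shorter (darker).
Net so far: 2 stops darker. Aperture: f/4.5 → f/4 → f/3.5 → f/3.2 → f/2.8 → f/2.5 → f/2.2.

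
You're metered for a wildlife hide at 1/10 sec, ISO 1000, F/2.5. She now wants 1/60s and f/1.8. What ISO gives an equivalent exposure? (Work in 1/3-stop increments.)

Shutter speed: 1/10 → 1/13 → 1/15 → 1/20 → 1/25 → 1/30 → 1/40 → 1/50 → 1/60 — 2 2/3 stops shorter (darker).
Aperture: f/2.5 → f/2.2 → f/2 → f/1.8 — 1 stop opened up (brighter).
Net change so far: 1 2/3 stops darker. Offset with the ISO: 1000 → 1250 → 1600 → 2000 → 2500 → 3200.

ISO 3200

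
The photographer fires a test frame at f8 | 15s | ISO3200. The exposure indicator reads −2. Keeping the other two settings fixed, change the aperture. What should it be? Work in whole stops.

Underexposed by 2 stops → need 2 stops brighter.
Aperture: f/8 → f/5.6 → f/4.

f/4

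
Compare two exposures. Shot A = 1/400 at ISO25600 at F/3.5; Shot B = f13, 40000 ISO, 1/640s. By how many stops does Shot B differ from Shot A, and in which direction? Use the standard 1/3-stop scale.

3 2/3 stops darker

Aperture: f/3.5 → f/4 → f/4.5 → f/5 → f/5.6 → f/6.3 → f/7.1 → f/8 → f/9 → f/10 → f/11 → f/13 — 3 2/3 stops stopped down (darker).
Shutter speed: 1/400 → 1/500 → 1/640 — 2/3 stop shorter (darker).
ISO: 25600 → 32000 → 40000 — 2/3 stop higher (brighter).
Net: −3 2/3 −2/3 +2/3 = −3 2/3 stops.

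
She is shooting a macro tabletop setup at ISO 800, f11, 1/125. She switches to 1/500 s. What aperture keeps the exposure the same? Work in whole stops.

f/5.6

Shutter speed: 1/125 → 1/250 → 1/500 — 2 stops faster (darker).
Need 2 stops brighter from the aperture: f/11 → f/8 → f/5.6.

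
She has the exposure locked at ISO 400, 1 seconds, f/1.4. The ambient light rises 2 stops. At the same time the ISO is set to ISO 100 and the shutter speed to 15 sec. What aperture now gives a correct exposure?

f/5.6

Scene light: 2 stops brighter.
ISO: 400 → 200 → 100 — 2 stops lower (darker).
Shutter speed: 1 → 2 → 4 → 8 → 15 — 4 stops slower (brighter).
Net so far: 4 stops brighter. Aperture: f/1.4 → f/2 → f/2.8 → f/4 → f/5.6.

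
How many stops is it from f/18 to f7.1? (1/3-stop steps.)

2 2/3 stops

f/18 → f/16 → f/14 → f/13 → f/11 → f/10 → f/9 → f/8 → f/7.1 — count the steps: 8 third-stops = 2 2/3 stops.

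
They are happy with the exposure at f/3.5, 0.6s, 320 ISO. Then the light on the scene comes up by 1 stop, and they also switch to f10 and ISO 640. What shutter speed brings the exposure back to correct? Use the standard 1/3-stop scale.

1.3 s

Scene light: 1 stop brighter.
Aperture: f/3.5 → f/4 → f/4.5 → f/5 → f/5.6 → f/6.3 → f/7.1 → f/8 → f/9 → f/10 — 3 stops smaller aperture (darker).
ISO: 320 → 400 → 500 → 640 — 1 stop raised (brighter).
Net so far: 1 stop darker. Shutter speed: 0.6 → 0.8 → 1 → 1.3.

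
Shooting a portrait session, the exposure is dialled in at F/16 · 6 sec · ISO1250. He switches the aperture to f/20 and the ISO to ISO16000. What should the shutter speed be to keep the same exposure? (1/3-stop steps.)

0.8 s

Aperture: f/16 → f/18 → f/20 — 2/3 stop stopped down (darker).
ISO: 1250 → 1600 → 2000 → 2500 → 3200 → 4000 → 5000 → 6400 → 8000 → 10000 → 12800 → 16000 — 3 2/3 stops raised (brighter).
Net change so far: 3 stops brighter. Offset with the shutter speed: 6 → 5 → 4 → 3.2 → 2.5 → 2 → 1.6 → 1.3 → 1 → 0.8.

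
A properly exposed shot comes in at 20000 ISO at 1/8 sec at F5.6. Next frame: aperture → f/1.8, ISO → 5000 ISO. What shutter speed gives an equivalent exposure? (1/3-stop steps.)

Aperture: f/5.6 → f/5 → f/4.5 → f/4 → f/3.5 → f/3.2 → f/2.8 → f/2.5 → f/2.2 → f/2 → f/1.8 — 3 1/3 stops wider (brighter).
ISO: 20000 → 16000 → 12800 → 10000 → 8000 → 6400 → 5000 — 2 stops lower (darker).
Net change so far: 1 1/3 stops brighter. Offset with the shutter speed: 1/8 → 1/10 → 1/13 → 1/15 → 1/20.

1/20s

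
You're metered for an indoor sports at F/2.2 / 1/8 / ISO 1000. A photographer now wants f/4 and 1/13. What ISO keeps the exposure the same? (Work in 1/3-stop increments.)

ISO 5000

Aperture: f/2.2 → f/2.5 → f/2.8 → f/3.2 → f/3.5 → f/4 — 1 2/3 stops stopped down (darker).
Shutter speed: 1/8 → 1/10 → 1/13 — 2/3 stop shorter (darker).
Net change so far: 2 1/3 stops darker. Offset with the ISO: 1000 → 1250 → 1600 → 2000 → 2500 → 3200 → 4000 → 5000.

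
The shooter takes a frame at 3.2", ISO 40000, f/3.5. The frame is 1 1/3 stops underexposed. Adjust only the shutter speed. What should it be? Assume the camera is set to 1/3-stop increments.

Underexposed by 1 1/3 stops → need 1 1/3 stops brighter.
Shutter speed: 3.2 → 4 → 5 → 6 → 8.

8 s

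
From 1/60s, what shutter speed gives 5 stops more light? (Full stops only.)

Shutter speed: 1/60 → 1/30 → 1/15 → 1/8 → 1/4 → 1/2 — 5 stops slower (brighter).

1/2s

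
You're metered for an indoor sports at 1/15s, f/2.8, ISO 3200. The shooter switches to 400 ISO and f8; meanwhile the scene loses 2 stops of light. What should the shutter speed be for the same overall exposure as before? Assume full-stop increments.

15 s

Scene light: 2 stops darker.
ISO: 3200 → 1600 → 800 → 400 — 3 stops dropped (darker).
Aperture: f/2.8 → f/4 → f/5.6 → f/8 — 3 stops smaller aperture (darker).
Net so far: 8 stops darker. Shutter speed: 1/15 → 1/8 → 1/4 → 1/2 → 1 → 2 → 4 → 8 → 15.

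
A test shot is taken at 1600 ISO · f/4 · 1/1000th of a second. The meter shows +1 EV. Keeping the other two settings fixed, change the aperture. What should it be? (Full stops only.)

f/5.6

Overexposed by 1 stop → need 1 stop darker.
Aperture: f/4 → f/5.6.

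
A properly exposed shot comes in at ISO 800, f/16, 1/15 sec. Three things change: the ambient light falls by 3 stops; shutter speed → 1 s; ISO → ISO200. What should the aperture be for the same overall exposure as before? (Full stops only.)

f/11

Scene light: 3 stops darker.
Shutter speed: 1/15 → 1/8 → 1/4 → 1/2 → 1 — 4 stops longer (brighter).
ISO: 800 → 400 → 200 — 2 stops lower (darker).
Net so far: 1 stop darker. Aperture: f/16 → f/11.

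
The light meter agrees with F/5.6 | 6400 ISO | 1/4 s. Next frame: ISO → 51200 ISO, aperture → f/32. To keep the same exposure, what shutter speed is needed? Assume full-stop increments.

1 s

ISO: 6400 → 12800 → 25600 → 51200 — 3 stops higher (brighter).
Aperture: f/5.6 → f/8 → f/11 → f/16 → f/22 → f/32 — 5 stops smaller aperture (darker).
Net change so far: 2 stops darker. Offset with the shutter speed: 1/4 → 1/2 → 1.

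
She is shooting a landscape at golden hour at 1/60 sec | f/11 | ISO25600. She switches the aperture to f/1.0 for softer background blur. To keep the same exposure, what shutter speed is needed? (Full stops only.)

1/8000s

Aperture: f/11 → f/8 → f/5.6 → f/4 → f/2.8 → f/2 → f/1.4 → f/1.0 — 7 stops wider (brighter).
Need 7 stops darker from the shutter speed: 1/60 → 1/125 → 1/250 → 1/500 → 1/1000 → 1/2000 → 1/4000 → 1/8000.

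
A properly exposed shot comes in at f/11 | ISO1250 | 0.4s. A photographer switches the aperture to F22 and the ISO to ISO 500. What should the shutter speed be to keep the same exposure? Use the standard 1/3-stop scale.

4 s

Aperture: f/11 → f/13 → f/14 → f/16 → f/18 → f/20 → f/22 — 2 stops smaller aperture (darker).
ISO: 1250 → 1000 → 800 → 640 → 500 — 1 1/3 stops dropped (darker).
Net change so far: 3 1/3 stops darker. Offset with the shutter speed: 0.4 → 0.5 → 0.6 → 0.8 → 1 → 1.3 → 1.6 → 2 → 2.5 → 3.2 → 4.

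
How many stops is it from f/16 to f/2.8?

f/16 → f/11 → f/8 → f/5.6 → f/4 → f/2.8 — count the steps: 5 stops.

5 stops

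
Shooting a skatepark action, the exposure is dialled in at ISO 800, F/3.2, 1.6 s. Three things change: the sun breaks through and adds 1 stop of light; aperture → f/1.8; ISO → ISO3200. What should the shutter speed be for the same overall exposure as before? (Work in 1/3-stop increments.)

1/15s

Scene light: 1 stop brighter.
Aperture: f/3.2 → f/2.8 → f/2.5 → f/2.2 → f/2 → f/1.8 — 1 2/3 stops larger aperture (brighter).
ISO: 800 → 1000 → 1250 → 1600 → 2000 → 2500 → 3200 — 2 stops raised (brighter).
Net so far: 4 2/3 stops brighter. Shutter speed: 1.6 → 1.3 → 1 → 0.8 → 0.6 → 0.5 → 0.4 → 0.3 → 1/4 → 1/5 → 1/6 → 1/8 → 1/10 → 1/13 → 1/15.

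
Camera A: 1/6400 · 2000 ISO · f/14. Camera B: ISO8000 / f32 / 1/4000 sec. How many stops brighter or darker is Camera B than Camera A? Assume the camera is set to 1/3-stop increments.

1/3 stop brighter

Aperture: f/14 → f/16 → f/18 → f/20 → f/22 → f/25 → f/29 → f/32 — 2 1/3 stops stopped down (darker).
Shutter speed: 1/6400 → 1/5000 → 1/4000 — 2/3 stop slower (brighter).
ISO: 2000 → 2500 → 3200 → 4000 → 5000 → 6400 → 8000 — 2 stops raised (brighter).
Net: −2 1/3 +2/3 +2 = +1/3 stops.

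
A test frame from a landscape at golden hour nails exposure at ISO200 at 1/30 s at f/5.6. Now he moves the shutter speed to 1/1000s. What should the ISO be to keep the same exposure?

Shutter speed: 1/30 → 1/60 → 1/125 → 1/250 → 1/500 → 1/1000 — 5 stops shorter (darker).
Need 5 stops brighter from the ISO: 200 → 400 → 800 → 1600 → 3200 → 6400.

ISO 6400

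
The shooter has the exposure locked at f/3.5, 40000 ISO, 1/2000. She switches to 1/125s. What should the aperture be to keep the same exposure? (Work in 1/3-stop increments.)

f/14

Shutter speed: 1/2000 → 1/1600 → 1/1250 → 1/1000 → 1/800 → 1/640 → 1/500 → 1/400 → 1/320 → 1/250 → 1/200 → 1/160 → 1/125 — 4 stops longer (brighter).
Need 4 stops darker from the aperture: f/3.5 → f/4 → f/4.5 → f/5 → f/5.6 → f/6.3 → f/7.1 → f/8 → f/9 → f/10 → f/11 → f/13 → f/14.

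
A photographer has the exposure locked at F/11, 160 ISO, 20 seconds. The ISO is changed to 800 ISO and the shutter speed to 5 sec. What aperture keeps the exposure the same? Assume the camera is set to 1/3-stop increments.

ISO: 160 → 200 → 250 → 320 → 400 → 500 → 640 → 800 — 2 1/3 stops higher (brighter).
Shutter speed: 20 → 15 → 13 → 10 → 8 → 6 → 5 — 2 stops faster (darker).
Net change so far: 1/3 stop brighter. Offset with the aperture: f/11 → f/13.

f/13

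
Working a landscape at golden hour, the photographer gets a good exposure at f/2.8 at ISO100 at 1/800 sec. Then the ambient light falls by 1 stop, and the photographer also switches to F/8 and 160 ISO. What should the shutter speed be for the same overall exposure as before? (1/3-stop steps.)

Scene light: 1 stop darker.
Aperture: f/2.8 → f/3.2 → f/3.5 → f/4 → f/4.5 → f/5 → f/5.6 → f/6.3 → f/7.1 → f/8 — 3 stops smaller aperture (darker).
ISO: 100 → 125 → 160 — 2/3 stop raised (brighter).
Net so far: 3 1/3 stops darker. Shutter speed: 1/800 → 1/640 → 1/500 → 1/400 → 1/320 → 1/250 → 1/200 → 1/160 → 1/125 → 1/100 → 1/80.

1/80s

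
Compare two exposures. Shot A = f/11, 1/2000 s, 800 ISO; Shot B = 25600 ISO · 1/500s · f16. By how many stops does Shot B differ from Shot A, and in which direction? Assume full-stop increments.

Aperture: f/11 → f/16 — 1 stop smaller aperture (darker).
Shutter speed: 1/2000 → 1/1000 → 1/500 — 2 stops slower (brighter).
ISO: 800 → 1600 → 3200 → 6400 → 12800 → 25600 — 5 stops raised (brighter).
Net: −1 +2 +5 = +6 stops.

6 stops brighter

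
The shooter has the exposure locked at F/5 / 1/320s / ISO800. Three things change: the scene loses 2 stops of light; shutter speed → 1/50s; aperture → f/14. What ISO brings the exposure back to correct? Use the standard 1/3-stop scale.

Scene light: 2 stops darker.
Shutter speed: 1/320 → 1/250 → 1/200 → 1/160 → 1/125 → 1/100 → 1/80 → 1/60 → 1/50 — 2 2/3 stops longer (brighter).
Aperture: f/5 → f/5.6 → f/6.3 → f/7.1 → f/8 → f/9 → f/10 → f/11 → f/13 → f/14 — 3 stops stopped down (darker).
Net so far: 2 1/3 stops darker. ISO: 800 → 1000 → 1250 → 1600 → 2000 → 2500 → 3200 → 4000.

ISO 4000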